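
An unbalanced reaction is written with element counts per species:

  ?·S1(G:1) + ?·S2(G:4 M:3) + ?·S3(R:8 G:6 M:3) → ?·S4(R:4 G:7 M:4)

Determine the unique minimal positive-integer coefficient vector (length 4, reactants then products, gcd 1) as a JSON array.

Coefficients: [4, 5, 3, 6]

R: 4·0+5·0+3·8 = 24 | 6·4 = 24
G: 4·1+5·4+3·6 = 42 | 6·7 = 42
M: 4·0+5·3+3·3 = 24 | 6·4 = 24
gcd(4,5,3,6) = 1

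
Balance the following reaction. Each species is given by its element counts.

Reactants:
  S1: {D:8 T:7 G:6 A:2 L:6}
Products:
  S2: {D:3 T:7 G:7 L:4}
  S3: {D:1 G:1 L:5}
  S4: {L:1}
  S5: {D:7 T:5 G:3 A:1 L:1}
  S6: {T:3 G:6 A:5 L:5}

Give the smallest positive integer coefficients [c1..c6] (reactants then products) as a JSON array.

D: 5·8 = 40 | 1·3+2·1+6·0+5·7+1·0 = 40
T: 5·7 = 35 | 1·7+2·0+6·0+5·5+1·3 = 35
G: 5·6 = 30 | 1·7+2·1+6·0+5·3+1·6 = 30
A: 5·2 = 10 | 1·0+2·0+6·0+5·1+1·5 = 10
L: 5·6 = 30 | 1·4+2·5+6·1+5·1+1·5 = 30
gcd(5,1,2,6,5,1) = 1

Coefficients: [5, 1, 2, 6, 5, 1]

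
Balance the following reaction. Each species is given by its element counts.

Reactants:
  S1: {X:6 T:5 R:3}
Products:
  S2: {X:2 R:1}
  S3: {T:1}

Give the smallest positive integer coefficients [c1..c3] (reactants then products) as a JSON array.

Coefficients: [1, 3, 5]

X: 1·6 = 6 | 3·2+5·0 = 6
T: 1·5 = 5 | 3·0+5·1 = 5
R: 1·3 = 3 | 3·1+5·0 = 3
gcd(1,3,5) = 1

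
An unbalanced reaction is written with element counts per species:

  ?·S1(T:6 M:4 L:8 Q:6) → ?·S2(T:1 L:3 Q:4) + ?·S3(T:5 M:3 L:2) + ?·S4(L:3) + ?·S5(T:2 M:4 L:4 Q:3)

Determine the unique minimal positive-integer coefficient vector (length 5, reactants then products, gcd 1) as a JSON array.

Coefficients: [5, 6, 4, 2, 2]

T: 5·6 = 30 | 6·1+4·5+2·0+2·2 = 30
M: 5·4 = 20 | 6·0+4·3+2·0+2·4 = 20
L: 5·8 = 40 | 6·3+4·2+2·3+2·4 = 40
Q: 5·6 = 30 | 6·4+4·0+2·0+2·3 = 30
gcd(5,6,4,2,2) = 1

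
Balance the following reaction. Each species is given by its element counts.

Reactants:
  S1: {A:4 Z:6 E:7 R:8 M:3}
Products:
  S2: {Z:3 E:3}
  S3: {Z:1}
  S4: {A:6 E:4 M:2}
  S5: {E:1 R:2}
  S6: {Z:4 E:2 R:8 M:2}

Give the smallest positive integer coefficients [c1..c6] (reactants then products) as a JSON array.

A: 6·4 = 24 | 4·0+4·0+4·6+4·0+5·0 = 24
Z: 6·6 = 36 | 4·3+4·1+4·0+4·0+5·4 = 36
E: 6·7 = 42 | 4·3+4·0+4·4+4·1+5·2 = 42
R: 6·8 = 48 | 4·0+4·0+4·0+4·2+5·8 = 48
M: 6·3 = 18 | 4·0+4·0+4·2+4·0+5·2 = 18
gcd(6,4,4,4,4,5) = 1

Coefficients: [6, 4, 4, 4, 4, 5]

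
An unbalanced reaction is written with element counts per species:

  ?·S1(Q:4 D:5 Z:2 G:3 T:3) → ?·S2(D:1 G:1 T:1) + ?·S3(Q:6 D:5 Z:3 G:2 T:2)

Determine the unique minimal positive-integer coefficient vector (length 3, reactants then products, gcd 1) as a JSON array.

Coefficients: [3, 5, 2]

Q: 3·4 = 12 | 5·0+2·6 = 12
D: 3·5 = 15 | 5·1+2·5 = 15
Z: 3·2 = 6 | 5·0+2·3 = 6
G: 3·3 = 9 | 5·1+2·2 = 9
T: 3·3 = 9 | 5·1+2·2 = 9
gcd(3,5,2) = 1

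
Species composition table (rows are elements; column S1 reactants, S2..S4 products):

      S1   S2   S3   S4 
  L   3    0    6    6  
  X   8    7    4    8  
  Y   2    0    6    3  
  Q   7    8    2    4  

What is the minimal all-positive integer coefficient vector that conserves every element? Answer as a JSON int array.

L: 6·3 = 18 | 4·0+1·6+2·6 = 18
X: 6·8 = 48 | 4·7+1·4+2·8 = 48
Y: 6·2 = 12 | 4·0+1·6+2·3 = 12
Q: 6·7 = 42 | 4·8+1·2+2·4 = 42
gcd(6,4,1,2) = 1

Coefficients: [6, 4, 1, 2]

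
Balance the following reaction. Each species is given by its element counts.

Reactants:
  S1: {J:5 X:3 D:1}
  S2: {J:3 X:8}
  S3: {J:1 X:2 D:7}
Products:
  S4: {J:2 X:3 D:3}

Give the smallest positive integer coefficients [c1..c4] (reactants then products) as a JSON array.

J: 1·5+1·3+2·1 = 10 | 5·2 = 10
X: 1·3+1·8+2·2 = 15 | 5·3 = 15
D: 1·1+1·0+2·7 = 15 | 5·3 = 15
gcd(1,1,2,5) = 1

Coefficients: [1, 1, 2, 5]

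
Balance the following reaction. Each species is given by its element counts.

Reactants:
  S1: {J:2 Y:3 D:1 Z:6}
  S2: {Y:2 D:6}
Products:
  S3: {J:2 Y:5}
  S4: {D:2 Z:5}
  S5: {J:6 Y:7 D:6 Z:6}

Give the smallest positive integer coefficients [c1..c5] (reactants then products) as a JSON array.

J: 6·2+2·0 = 12 | 3·2+6·0+1·6 = 12
Y: 6·3+2·2 = 22 | 3·5+6·0+1·7 = 22
D: 6·1+2·6 = 18 | 3·0+6·2+1·6 = 18
Z: 6·6+2·0 = 36 | 3·0+6·5+1·6 = 36
gcd(6,2,3,6,1) = 1

Coefficients: [6, 2, 3, 6, 1]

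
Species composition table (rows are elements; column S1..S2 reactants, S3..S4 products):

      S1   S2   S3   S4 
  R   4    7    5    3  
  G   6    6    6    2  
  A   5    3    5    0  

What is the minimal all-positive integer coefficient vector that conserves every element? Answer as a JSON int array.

R: 2·4+5·7 = 43 | 5·5+6·3 = 43
G: 2·6+5·6 = 42 | 5·6+6·2 = 42
A: 2·5+5·3 = 25 | 5·5+6·0 = 25
gcd(2,5,5,6) = 1

Coefficients: [2, 5, 5, 6]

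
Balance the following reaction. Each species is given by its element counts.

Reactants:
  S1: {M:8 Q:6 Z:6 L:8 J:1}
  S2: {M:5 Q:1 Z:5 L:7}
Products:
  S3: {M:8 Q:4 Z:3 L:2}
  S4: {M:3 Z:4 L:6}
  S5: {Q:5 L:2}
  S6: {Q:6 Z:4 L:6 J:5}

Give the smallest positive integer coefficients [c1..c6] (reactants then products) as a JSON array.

Coefficients: [5, 2, 4, 6, 2, 1]

M: 5·8+2·5 = 50 | 4·8+6·3+2·0+1·0 = 50
Q: 5·6+2·1 = 32 | 4·4+6·0+2·5+1·6 = 32
Z: 5·6+2·5 = 40 | 4·3+6·4+2·0+1·4 = 40
L: 5·8+2·7 = 54 | 4·2+6·6+2·2+1·6 = 54
J: 5·1+2·0 = 5 | 4·0+6·0+2·0+1·5 = 5
gcd(5,2,4,6,2,1) = 1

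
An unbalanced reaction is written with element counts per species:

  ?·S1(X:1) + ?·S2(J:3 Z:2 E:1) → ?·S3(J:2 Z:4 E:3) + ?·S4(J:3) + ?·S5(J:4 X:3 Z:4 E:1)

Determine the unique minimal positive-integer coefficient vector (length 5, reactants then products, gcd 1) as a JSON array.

Coefficients: [3, 4, 1, 2, 1]

J: 3·0+4·3 = 12 | 1·2+2·3+1·4 = 12
X: 3·1+4·0 = 3 | 1·0+2·0+1·3 = 3
Z: 3·0+4·2 = 8 | 1·4+2·0+1·4 = 8
E: 3·0+4·1 = 4 | 1·3+2·0+1·1 = 4
gcd(3,4,1,2,1) = 1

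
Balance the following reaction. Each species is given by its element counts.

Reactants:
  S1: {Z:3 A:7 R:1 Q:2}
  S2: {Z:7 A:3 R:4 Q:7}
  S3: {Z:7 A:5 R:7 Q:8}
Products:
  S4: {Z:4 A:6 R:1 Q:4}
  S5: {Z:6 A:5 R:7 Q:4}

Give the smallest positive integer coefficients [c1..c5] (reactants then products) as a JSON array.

Coefficients: [5, 2, 1, 6, 2]

Z: 5·3+2·7+1·7 = 36 | 6·4+2·6 = 36
A: 5·7+2·3+1·5 = 46 | 6·6+2·5 = 46
R: 5·1+2·4+1·7 = 20 | 6·1+2·7 = 20
Q: 5·2+2·7+1·8 = 32 | 6·4+2·4 = 32
gcd(5,2,1,6,2) = 1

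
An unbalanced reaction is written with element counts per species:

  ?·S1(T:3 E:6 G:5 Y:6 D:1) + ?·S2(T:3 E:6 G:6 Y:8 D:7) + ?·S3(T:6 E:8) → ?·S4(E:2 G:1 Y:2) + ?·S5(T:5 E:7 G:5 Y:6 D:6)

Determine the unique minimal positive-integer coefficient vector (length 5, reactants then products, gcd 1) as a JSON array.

T: 1·3+5·3+2·6 = 30 | 5·0+6·5 = 30
E: 1·6+5·6+2·8 = 52 | 5·2+6·7 = 52
G: 1·5+5·6+2·0 = 35 | 5·1+6·5 = 35
Y: 1·6+5·8+2·0 = 46 | 5·2+6·6 = 46
D: 1·1+5·7+2·0 = 36 | 5·0+6·6 = 36
gcd(1,5,2,5,6) = 1

Coefficients: [1, 5, 2, 5, 6]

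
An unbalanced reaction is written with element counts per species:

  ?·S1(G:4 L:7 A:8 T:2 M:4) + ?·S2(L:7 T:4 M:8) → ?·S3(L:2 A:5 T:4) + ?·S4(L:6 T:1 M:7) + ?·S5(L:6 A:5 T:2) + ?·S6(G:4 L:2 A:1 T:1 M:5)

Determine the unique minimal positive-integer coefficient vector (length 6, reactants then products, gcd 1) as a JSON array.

G: 5·4+5·0 = 20 | 3·0+5·0+4·0+5·4 = 20
L: 5·7+5·7 = 70 | 3·2+5·6+4·6+5·2 = 70
A: 5·8+5·0 = 40 | 3·5+5·0+4·5+5·1 = 40
T: 5·2+5·4 = 30 | 3·4+5·1+4·2+5·1 = 30
M: 5·4+5·8 = 60 | 3·0+5·7+4·0+5·5 = 60
gcd(5,5,3,5,4,5) = 1

Coefficients: [5, 5, 3, 5, 4, 5]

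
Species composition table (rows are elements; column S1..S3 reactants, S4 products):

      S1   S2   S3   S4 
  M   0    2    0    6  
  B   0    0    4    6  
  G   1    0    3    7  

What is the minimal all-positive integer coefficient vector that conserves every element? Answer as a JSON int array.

M: 5·0+6·2+3·0 = 12 | 2·6 = 12
B: 5·0+6·0+3·4 = 12 | 2·6 = 12
G: 5·1+6·0+3·3 = 14 | 2·7 = 14
gcd(5,6,3,2) = 1

Coefficients: [5, 6, 3, 2]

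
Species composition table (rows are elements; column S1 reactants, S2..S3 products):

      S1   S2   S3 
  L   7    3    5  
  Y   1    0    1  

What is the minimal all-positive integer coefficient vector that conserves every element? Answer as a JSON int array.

L: 3·7 = 21 | 2·3+3·5 = 21
Y: 3·1 = 3 | 2·0+3·1 = 3
gcd(3,2,3) = 1

Coefficients: [3, 2, 3]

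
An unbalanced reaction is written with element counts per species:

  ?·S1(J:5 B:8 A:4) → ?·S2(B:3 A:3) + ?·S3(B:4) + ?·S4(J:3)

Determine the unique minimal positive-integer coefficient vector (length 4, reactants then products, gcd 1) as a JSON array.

Coefficients: [3, 4, 3, 5]

J: 3·5 = 15 | 4·0+3·0+5·3 = 15
B: 3·8 = 24 | 4·3+3·4+5·0 = 24
A: 3·4 = 12 | 4·3+3·0+5·0 = 12
gcd(3,4,3,5) = 1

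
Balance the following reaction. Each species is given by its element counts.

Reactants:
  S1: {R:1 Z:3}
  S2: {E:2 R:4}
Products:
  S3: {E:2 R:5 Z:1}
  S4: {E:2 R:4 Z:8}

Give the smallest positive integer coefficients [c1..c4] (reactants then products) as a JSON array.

E: 4·0+5·2 = 10 | 4·2+1·2 = 10
R: 4·1+5·4 = 24 | 4·5+1·4 = 24
Z: 4·3+5·0 = 12 | 4·1+1·8 = 12
gcd(4,5,4,1) = 1

Coefficients: [4, 5, 4, 1]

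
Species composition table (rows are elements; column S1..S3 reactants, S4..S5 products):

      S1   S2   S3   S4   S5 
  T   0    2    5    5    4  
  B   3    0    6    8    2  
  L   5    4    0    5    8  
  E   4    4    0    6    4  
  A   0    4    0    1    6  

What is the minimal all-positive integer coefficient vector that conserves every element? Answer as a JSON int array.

Coefficients: [2, 2, 2, 2, 1]

T: 2·0+2·2+2·5 = 14 | 2·5+1·4 = 14
B: 2·3+2·0+2·6 = 18 | 2·8+1·2 = 18
L: 2·5+2·4+2·0 = 18 | 2·5+1·8 = 18
E: 2·4+2·4+2·0 = 16 | 2·6+1·4 = 16
A: 2·0+2·4+2·0 = 8 | 2·1+1·6 = 8
gcd(2,2,2,2,1) = 1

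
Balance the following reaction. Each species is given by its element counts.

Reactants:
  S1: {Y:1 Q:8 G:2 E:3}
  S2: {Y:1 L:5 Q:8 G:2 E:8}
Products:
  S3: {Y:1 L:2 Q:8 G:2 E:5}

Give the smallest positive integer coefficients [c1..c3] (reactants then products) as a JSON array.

Coefficients: [3, 2, 5]

Y: 3·1+2·1 = 5 | 5·1 = 5
L: 3·0+2·5 = 10 | 5·2 = 10
Q: 3·8+2·8 = 40 | 5·8 = 40
G: 3·2+2·2 = 10 | 5·2 = 10
E: 3·3+2·8 = 25 | 5·5 = 25
gcd(3,2,5) = 1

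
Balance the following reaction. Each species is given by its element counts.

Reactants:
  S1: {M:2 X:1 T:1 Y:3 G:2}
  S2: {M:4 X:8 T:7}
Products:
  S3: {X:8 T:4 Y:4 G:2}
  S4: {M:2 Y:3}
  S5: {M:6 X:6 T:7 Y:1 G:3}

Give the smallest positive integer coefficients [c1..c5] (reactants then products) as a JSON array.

M: 4·2+2·4 = 16 | 1·0+2·2+2·6 = 16
X: 4·1+2·8 = 20 | 1·8+2·0+2·6 = 20
T: 4·1+2·7 = 18 | 1·4+2·0+2·7 = 18
Y: 4·3+2·0 = 12 | 1·4+2·3+2·1 = 12
G: 4·2+2·0 = 8 | 1·2+2·0+2·3 = 8
gcd(4,2,1,2,2) = 1

Coefficients: [4, 2, 1, 2, 2]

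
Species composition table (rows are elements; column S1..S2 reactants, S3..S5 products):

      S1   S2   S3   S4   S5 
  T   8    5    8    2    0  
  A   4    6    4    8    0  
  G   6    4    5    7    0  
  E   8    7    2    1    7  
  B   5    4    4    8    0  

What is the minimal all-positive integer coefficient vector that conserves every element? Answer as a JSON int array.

Coefficients: [4, 2, 5, 1, 5]

T: 4·8+2·5 = 42 | 5·8+1·2+5·0 = 42
A: 4·4+2·6 = 28 | 5·4+1·8+5·0 = 28
G: 4·6+2·4 = 32 | 5·5+1·7+5·0 = 32
E: 4·8+2·7 = 46 | 5·2+1·1+5·7 = 46
B: 4·5+2·4 = 28 | 5·4+1·8+5·0 = 28
gcd(4,2,5,1,5) = 1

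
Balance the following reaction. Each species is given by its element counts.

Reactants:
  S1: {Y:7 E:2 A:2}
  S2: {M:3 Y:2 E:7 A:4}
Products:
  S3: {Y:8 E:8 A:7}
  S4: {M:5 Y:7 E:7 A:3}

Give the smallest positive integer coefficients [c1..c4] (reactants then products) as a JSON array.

Coefficients: [5, 5, 3, 3]

M: 5·0+5·3 = 15 | 3·0+3·5 = 15
Y: 5·7+5·2 = 45 | 3·8+3·7 = 45
E: 5·2+5·7 = 45 | 3·8+3·7 = 45
A: 5·2+5·4 = 30 | 3·7+3·3 = 30
gcd(5,5,3,3) = 1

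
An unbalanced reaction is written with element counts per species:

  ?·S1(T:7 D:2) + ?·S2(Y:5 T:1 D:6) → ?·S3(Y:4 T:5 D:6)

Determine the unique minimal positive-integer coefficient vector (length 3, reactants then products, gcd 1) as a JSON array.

Coefficients: [3, 4, 5]

Y: 3·0+4·5 = 20 | 5·4 = 20
T: 3·7+4·1 = 25 | 5·5 = 25
D: 3·2+4·6 = 30 | 5·6 = 30
gcd(3,4,5) = 1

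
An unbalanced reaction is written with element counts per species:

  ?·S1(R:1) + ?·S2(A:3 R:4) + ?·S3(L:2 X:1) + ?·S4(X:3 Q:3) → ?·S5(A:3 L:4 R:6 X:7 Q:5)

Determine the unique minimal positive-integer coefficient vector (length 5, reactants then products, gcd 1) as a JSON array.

A: 6·0+3·3+6·0+5·0 = 9 | 3·3 = 9
L: 6·0+3·0+6·2+5·0 = 12 | 3·4 = 12
R: 6·1+3·4+6·0+5·0 = 18 | 3·6 = 18
X: 6·0+3·0+6·1+5·3 = 21 | 3·7 = 21
Q: 6·0+3·0+6·0+5·3 = 15 | 3·5 = 15
gcd(6,3,6,5,3) = 1

Coefficients: [6, 3, 6, 5, 3]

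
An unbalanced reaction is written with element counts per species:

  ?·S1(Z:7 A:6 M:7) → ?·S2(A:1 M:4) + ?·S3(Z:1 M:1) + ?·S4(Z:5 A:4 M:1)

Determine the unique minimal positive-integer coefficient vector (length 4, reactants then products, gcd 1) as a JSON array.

Coefficients: [5, 6, 5, 6]

Z: 5·7 = 35 | 6·0+5·1+6·5 = 35
A: 5·6 = 30 | 6·1+5·0+6·4 = 30
M: 5·7 = 35 | 6·4+5·1+6·1 = 35
gcd(5,6,5,6) = 1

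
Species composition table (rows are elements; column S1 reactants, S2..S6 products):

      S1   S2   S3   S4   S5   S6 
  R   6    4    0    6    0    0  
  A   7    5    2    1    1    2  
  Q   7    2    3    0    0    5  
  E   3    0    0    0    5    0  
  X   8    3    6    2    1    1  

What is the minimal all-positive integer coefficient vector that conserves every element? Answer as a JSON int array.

Coefficients: [5, 3, 3, 3, 3, 4]

R: 5·6 = 30 | 3·4+3·0+3·6+3·0+4·0 = 30
A: 5·7 = 35 | 3·5+3·2+3·1+3·1+4·2 = 35
Q: 5·7 = 35 | 3·2+3·3+3·0+3·0+4·5 = 35
E: 5·3 = 15 | 3·0+3·0+3·0+3·5+4·0 = 15
X: 5·8 = 40 | 3·3+3·6+3·2+3·1+4·1 = 40
gcd(5,3,3,3,3,4) = 1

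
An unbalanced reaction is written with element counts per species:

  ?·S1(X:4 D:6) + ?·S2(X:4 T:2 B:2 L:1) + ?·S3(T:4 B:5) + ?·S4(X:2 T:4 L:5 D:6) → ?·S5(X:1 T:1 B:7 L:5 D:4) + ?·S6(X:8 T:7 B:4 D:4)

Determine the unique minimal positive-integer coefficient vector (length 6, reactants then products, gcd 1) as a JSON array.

Coefficients: [3, 5, 4, 1, 2, 4]

X: 3·4+5·4+4·0+1·2 = 34 | 2·1+4·8 = 34
T: 3·0+5·2+4·4+1·4 = 30 | 2·1+4·7 = 30
B: 3·0+5·2+4·5+1·0 = 30 | 2·7+4·4 = 30
L: 3·0+5·1+4·0+1·5 = 10 | 2·5+4·0 = 10
D: 3·6+5·0+4·0+1·6 = 24 | 2·4+4·4 = 24
gcd(3,5,4,1,2,4) = 1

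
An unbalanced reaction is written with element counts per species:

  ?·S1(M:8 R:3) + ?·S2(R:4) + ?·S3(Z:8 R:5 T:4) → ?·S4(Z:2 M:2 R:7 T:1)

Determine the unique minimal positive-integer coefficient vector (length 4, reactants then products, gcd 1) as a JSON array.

Coefficients: [1, 5, 1, 4]

Z: 1·0+5·0+1·8 = 8 | 4·2 = 8
M: 1·8+5·0+1·0 = 8 | 4·2 = 8
R: 1·3+5·4+1·5 = 28 | 4·7 = 28
T: 1·0+5·0+1·4 = 4 | 4·1 = 4
gcd(1,5,1,4) = 1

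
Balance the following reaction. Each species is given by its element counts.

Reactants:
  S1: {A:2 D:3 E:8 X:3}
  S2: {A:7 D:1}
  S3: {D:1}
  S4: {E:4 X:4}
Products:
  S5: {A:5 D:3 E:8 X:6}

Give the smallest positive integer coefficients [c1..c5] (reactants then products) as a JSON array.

Coefficients: [2, 3, 6, 6, 5]

A: 2·2+3·7+6·0+6·0 = 25 | 5·5 = 25
D: 2·3+3·1+6·1+6·0 = 15 | 5·3 = 15
E: 2·8+3·0+6·0+6·4 = 40 | 5·8 = 40
X: 2·3+3·0+6·0+6·4 = 30 | 5·6 = 30
gcd(2,3,6,6,5) = 1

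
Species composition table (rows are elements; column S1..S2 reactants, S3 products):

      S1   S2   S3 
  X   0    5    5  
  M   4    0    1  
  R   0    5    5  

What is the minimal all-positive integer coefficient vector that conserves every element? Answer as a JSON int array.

X: 1·0+4·5 = 20 | 4·5 = 20
M: 1·4+4·0 = 4 | 4·1 = 4
R: 1·0+4·5 = 20 | 4·5 = 20
gcd(1,4,4) = 1

Coefficients: [1, 4, 4]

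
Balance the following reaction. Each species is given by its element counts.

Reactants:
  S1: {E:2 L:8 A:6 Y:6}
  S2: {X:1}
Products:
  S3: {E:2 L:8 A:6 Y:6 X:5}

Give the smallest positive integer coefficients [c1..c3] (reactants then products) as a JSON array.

E: 1·2+5·0 = 2 | 1·2 = 2
L: 1·8+5·0 = 8 | 1·8 = 8
A: 1·6+5·0 = 6 | 1·6 = 6
Y: 1·6+5·0 = 6 | 1·6 = 6
X: 1·0+5·1 = 5 | 1·5 = 5
gcd(1,5,1) = 1

Coefficients: [1, 5, 1]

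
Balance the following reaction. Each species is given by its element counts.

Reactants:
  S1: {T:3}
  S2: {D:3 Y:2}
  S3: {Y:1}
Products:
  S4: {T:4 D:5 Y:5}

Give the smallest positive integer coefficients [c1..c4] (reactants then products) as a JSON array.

Coefficients: [4, 5, 5, 3]

T: 4·3+5·0+5·0 = 12 | 3·4 = 12
D: 4·0+5·3+5·0 = 15 | 3·5 = 15
Y: 4·0+5·2+5·1 = 15 | 3·5 = 15
gcd(4,5,5,3) = 1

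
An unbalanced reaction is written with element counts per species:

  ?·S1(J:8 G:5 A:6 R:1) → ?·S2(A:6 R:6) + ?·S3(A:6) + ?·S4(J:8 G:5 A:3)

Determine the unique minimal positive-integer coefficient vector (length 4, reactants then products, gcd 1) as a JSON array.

J: 6·8 = 48 | 1·0+2·0+6·8 = 48
G: 6·5 = 30 | 1·0+2·0+6·5 = 30
A: 6·6 = 36 | 1·6+2·6+6·3 = 36
R: 6·1 = 6 | 1·6+2·0+6·0 = 6
gcd(6,1,2,6) = 1

Coefficients: [6, 1, 2, 6]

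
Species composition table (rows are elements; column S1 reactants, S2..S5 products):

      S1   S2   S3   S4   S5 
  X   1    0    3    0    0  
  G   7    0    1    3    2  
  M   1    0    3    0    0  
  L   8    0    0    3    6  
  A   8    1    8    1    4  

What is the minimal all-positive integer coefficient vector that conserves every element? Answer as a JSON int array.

Coefficients: [3, 6, 1, 6, 1]

X: 3·1 = 3 | 6·0+1·3+6·0+1·0 = 3
G: 3·7 = 21 | 6·0+1·1+6·3+1·2 = 21
M: 3·1 = 3 | 6·0+1·3+6·0+1·0 = 3
L: 3·8 = 24 | 6·0+1·0+6·3+1·6 = 24
A: 3·8 = 24 | 6·1+1·8+6·1+1·4 = 24
gcd(3,6,1,6,1) = 1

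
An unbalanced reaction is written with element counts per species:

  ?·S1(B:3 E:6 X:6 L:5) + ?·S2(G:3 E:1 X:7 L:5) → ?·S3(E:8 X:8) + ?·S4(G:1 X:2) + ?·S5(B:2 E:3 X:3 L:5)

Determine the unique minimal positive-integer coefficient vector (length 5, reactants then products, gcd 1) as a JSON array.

B: 4·3+2·0 = 12 | 1·0+6·0+6·2 = 12
G: 4·0+2·3 = 6 | 1·0+6·1+6·0 = 6
E: 4·6+2·1 = 26 | 1·8+6·0+6·3 = 26
X: 4·6+2·7 = 38 | 1·8+6·2+6·3 = 38
L: 4·5+2·5 = 30 | 1·0+6·0+6·5 = 30
gcd(4,2,1,6,6) = 1

Coefficients: [4, 2, 1, 6, 6]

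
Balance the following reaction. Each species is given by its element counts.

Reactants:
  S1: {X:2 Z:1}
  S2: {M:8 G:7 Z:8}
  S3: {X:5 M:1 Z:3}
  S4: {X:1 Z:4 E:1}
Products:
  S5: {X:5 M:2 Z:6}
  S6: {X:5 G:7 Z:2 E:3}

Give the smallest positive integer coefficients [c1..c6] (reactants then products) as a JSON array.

Coefficients: [6, 1, 4, 3, 6, 1]

X: 6·2+1·0+4·5+3·1 = 35 | 6·5+1·5 = 35
M: 6·0+1·8+4·1+3·0 = 12 | 6·2+1·0 = 12
G: 6·0+1·7+4·0+3·0 = 7 | 6·0+1·7 = 7
Z: 6·1+1·8+4·3+3·4 = 38 | 6·6+1·2 = 38
E: 6·0+1·0+4·0+3·1 = 3 | 6·0+1·3 = 3
gcd(6,1,4,3,6,1) = 1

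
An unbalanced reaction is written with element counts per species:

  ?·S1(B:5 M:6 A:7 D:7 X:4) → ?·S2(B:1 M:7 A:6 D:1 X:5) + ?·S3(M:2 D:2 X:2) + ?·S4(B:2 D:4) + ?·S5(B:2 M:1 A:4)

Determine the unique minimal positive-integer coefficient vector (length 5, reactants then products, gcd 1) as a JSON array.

Coefficients: [4, 2, 3, 5, 4]

B: 4·5 = 20 | 2·1+3·0+5·2+4·2 = 20
M: 4·6 = 24 | 2·7+3·2+5·0+4·1 = 24
A: 4·7 = 28 | 2·6+3·0+5·0+4·4 = 28
D: 4·7 = 28 | 2·1+3·2+5·4+4·0 = 28
X: 4·4 = 16 | 2·5+3·2+5·0+4·0 = 16
gcd(4,2,3,5,4) = 1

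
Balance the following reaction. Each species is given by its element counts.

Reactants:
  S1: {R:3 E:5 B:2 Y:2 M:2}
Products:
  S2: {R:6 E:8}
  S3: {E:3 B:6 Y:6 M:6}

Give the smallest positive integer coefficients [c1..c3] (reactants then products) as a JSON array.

Coefficients: [6, 3, 2]

R: 6·3 = 18 | 3·6+2·0 = 18
E: 6·5 = 30 | 3·8+2·3 = 30
B: 6·2 = 12 | 3·0+2·6 = 12
Y: 6·2 = 12 | 3·0+2·6 = 12
M: 6·2 = 12 | 3·0+2·6 = 12
gcd(6,3,2) = 1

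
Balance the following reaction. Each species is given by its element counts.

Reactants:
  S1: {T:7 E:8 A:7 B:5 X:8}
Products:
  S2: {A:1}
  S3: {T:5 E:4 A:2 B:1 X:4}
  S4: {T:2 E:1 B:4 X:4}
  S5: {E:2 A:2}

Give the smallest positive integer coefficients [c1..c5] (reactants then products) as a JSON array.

Coefficients: [2, 4, 2, 2, 3]

T: 2·7 = 14 | 4·0+2·5+2·2+3·0 = 14
E: 2·8 = 16 | 4·0+2·4+2·1+3·2 = 16
A: 2·7 = 14 | 4·1+2·2+2·0+3·2 = 14
B: 2·5 = 10 | 4·0+2·1+2·4+3·0 = 10
X: 2·8 = 16 | 4·0+2·4+2·4+3·0 = 16
gcd(2,4,2,2,3) = 1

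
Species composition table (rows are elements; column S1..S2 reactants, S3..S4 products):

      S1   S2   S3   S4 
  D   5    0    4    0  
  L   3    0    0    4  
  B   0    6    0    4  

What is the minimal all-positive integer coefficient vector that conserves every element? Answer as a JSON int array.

D: 4·5+2·0 = 20 | 5·4+3·0 = 20
L: 4·3+2·0 = 12 | 5·0+3·4 = 12
B: 4·0+2·6 = 12 | 5·0+3·4 = 12
gcd(4,2,5,3) = 1

Coefficients: [4, 2, 5, 3]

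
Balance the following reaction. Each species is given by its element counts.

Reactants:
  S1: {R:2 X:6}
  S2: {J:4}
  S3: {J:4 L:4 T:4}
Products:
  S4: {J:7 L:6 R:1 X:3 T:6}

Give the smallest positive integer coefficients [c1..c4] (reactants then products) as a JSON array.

J: 2·0+1·4+6·4 = 28 | 4·7 = 28
L: 2·0+1·0+6·4 = 24 | 4·6 = 24
R: 2·2+1·0+6·0 = 4 | 4·1 = 4
X: 2·6+1·0+6·0 = 12 | 4·3 = 12
T: 2·0+1·0+6·4 = 24 | 4·6 = 24
gcd(2,1,6,4) = 1

Coefficients: [2, 1, 6, 4]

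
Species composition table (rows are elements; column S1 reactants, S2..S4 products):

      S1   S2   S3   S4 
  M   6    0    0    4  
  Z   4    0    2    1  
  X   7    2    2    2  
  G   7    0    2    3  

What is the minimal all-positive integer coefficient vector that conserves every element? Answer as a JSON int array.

M: 4·6 = 24 | 3·0+5·0+6·4 = 24
Z: 4·4 = 16 | 3·0+5·2+6·1 = 16
X: 4·7 = 28 | 3·2+5·2+6·2 = 28
G: 4·7 = 28 | 3·0+5·2+6·3 = 28
gcd(4,3,5,6) = 1

Coefficients: [4, 3, 5, 6]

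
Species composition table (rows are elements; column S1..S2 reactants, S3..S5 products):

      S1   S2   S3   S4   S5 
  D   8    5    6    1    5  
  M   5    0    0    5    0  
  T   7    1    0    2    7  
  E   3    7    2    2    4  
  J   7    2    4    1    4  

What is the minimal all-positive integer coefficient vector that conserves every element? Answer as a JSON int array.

Coefficients: [5, 3, 5, 5, 4]

D: 5·8+3·5 = 55 | 5·6+5·1+4·5 = 55
M: 5·5+3·0 = 25 | 5·0+5·5+4·0 = 25
T: 5·7+3·1 = 38 | 5·0+5·2+4·7 = 38
E: 5·3+3·7 = 36 | 5·2+5·2+4·4 = 36
J: 5·7+3·2 = 41 | 5·4+5·1+4·4 = 41
gcd(5,3,5,5,4) = 1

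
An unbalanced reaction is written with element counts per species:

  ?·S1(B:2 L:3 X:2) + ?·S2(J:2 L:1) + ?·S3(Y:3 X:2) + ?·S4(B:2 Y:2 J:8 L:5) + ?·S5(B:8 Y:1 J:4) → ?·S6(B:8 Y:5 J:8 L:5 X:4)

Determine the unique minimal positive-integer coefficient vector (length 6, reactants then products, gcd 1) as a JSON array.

B: 3·2+6·0+5·0+1·2+3·8 = 32 | 4·8 = 32
Y: 3·0+6·0+5·3+1·2+3·1 = 20 | 4·5 = 20
J: 3·0+6·2+5·0+1·8+3·4 = 32 | 4·8 = 32
L: 3·3+6·1+5·0+1·5+3·0 = 20 | 4·5 = 20
X: 3·2+6·0+5·2+1·0+3·0 = 16 | 4·4 = 16
gcd(3,6,5,1,3,4) = 1

Coefficients: [3, 6, 5, 1, 3, 4]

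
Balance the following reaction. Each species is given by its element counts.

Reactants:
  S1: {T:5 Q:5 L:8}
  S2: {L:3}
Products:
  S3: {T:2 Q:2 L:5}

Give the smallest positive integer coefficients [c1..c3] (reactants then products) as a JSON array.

Coefficients: [2, 3, 5]

T: 2·5+3·0 = 10 | 5·2 = 10
Q: 2·5+3·0 = 10 | 5·2 = 10
L: 2·8+3·3 = 25 | 5·5 = 25
gcd(2,3,5) = 1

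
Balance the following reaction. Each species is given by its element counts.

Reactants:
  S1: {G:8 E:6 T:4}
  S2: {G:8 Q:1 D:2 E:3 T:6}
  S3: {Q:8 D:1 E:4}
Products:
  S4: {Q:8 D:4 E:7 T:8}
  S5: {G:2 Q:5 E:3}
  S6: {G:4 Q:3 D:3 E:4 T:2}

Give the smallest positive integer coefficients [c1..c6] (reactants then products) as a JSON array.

Coefficients: [1, 1, 5, 1, 6, 1]

G: 1·8+1·8+5·0 = 16 | 1·0+6·2+1·4 = 16
Q: 1·0+1·1+5·8 = 41 | 1·8+6·5+1·3 = 41
D: 1·0+1·2+5·1 = 7 | 1·4+6·0+1·3 = 7
E: 1·6+1·3+5·4 = 29 | 1·7+6·3+1·4 = 29
T: 1·4+1·6+5·0 = 10 | 1·8+6·0+1·2 = 10
gcd(1,1,5,1,6,1) = 1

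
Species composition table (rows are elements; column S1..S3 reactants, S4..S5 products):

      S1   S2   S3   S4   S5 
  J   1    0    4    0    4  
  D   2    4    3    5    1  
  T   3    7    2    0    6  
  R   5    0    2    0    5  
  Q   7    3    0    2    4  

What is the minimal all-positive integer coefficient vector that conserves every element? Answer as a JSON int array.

Coefficients: [4, 2, 5, 5, 6]

J: 4·1+2·0+5·4 = 24 | 5·0+6·4 = 24
D: 4·2+2·4+5·3 = 31 | 5·5+6·1 = 31
T: 4·3+2·7+5·2 = 36 | 5·0+6·6 = 36
R: 4·5+2·0+5·2 = 30 | 5·0+6·5 = 30
Q: 4·7+2·3+5·0 = 34 | 5·2+6·4 = 34
gcd(4,2,5,5,6) = 1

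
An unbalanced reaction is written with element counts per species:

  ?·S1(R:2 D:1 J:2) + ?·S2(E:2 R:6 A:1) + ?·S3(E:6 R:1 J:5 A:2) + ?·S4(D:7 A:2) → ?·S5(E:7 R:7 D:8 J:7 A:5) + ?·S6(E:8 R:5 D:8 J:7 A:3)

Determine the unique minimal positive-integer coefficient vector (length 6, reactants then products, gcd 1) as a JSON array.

Coefficients: [5, 3, 5, 5, 4, 1]

E: 5·0+3·2+5·6+5·0 = 36 | 4·7+1·8 = 36
R: 5·2+3·6+5·1+5·0 = 33 | 4·7+1·5 = 33
D: 5·1+3·0+5·0+5·7 = 40 | 4·8+1·8 = 40
J: 5·2+3·0+5·5+5·0 = 35 | 4·7+1·7 = 35
A: 5·0+3·1+5·2+5·2 = 23 | 4·5+1·3 = 23
gcd(5,3,5,5,4,1) = 1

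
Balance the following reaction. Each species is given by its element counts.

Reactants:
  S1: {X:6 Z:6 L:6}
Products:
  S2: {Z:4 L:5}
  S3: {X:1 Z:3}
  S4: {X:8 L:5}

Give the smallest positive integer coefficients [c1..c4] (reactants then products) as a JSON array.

Coefficients: [5, 3, 6, 3]

X: 5·6 = 30 | 3·0+6·1+3·8 = 30
Z: 5·6 = 30 | 3·4+6·3+3·0 = 30
L: 5·6 = 30 | 3·5+6·0+3·5 = 30
gcd(5,3,6,3) = 1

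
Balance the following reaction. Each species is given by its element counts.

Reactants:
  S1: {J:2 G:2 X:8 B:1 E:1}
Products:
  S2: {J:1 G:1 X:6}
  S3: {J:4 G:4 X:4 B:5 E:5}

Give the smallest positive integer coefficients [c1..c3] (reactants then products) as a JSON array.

Coefficients: [5, 6, 1]

J: 5·2 = 10 | 6·1+1·4 = 10
G: 5·2 = 10 | 6·1+1·4 = 10
X: 5·8 = 40 | 6·6+1·4 = 40
B: 5·1 = 5 | 6·0+1·5 = 5
E: 5·1 = 5 | 6·0+1·5 = 5
gcd(5,6,1) = 1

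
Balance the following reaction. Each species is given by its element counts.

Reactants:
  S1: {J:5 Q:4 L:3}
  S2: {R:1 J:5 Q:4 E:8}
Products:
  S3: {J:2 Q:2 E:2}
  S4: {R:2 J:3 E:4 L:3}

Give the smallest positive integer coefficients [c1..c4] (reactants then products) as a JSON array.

R: 1·0+2·1 = 2 | 6·0+1·2 = 2
J: 1·5+2·5 = 15 | 6·2+1·3 = 15
Q: 1·4+2·4 = 12 | 6·2+1·0 = 12
E: 1·0+2·8 = 16 | 6·2+1·4 = 16
L: 1·3+2·0 = 3 | 6·0+1·3 = 3
gcd(1,2,6,1) = 1

Coefficients: [1, 2, 6, 1]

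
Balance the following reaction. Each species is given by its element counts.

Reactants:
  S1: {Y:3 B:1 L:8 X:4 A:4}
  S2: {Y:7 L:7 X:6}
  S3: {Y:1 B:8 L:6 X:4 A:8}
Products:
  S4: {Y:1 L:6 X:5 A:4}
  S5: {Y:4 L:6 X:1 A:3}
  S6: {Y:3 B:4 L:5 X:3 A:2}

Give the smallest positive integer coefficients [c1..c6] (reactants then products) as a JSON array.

Y: 4·3+1·7+1·1 = 20 | 3·1+2·4+3·3 = 20
B: 4·1+1·0+1·8 = 12 | 3·0+2·0+3·4 = 12
L: 4·8+1·7+1·6 = 45 | 3·6+2·6+3·5 = 45
X: 4·4+1·6+1·4 = 26 | 3·5+2·1+3·3 = 26
A: 4·4+1·0+1·8 = 24 | 3·4+2·3+3·2 = 24
gcd(4,1,1,3,2,3) = 1

Coefficients: [4, 1, 1, 3, 2, 3]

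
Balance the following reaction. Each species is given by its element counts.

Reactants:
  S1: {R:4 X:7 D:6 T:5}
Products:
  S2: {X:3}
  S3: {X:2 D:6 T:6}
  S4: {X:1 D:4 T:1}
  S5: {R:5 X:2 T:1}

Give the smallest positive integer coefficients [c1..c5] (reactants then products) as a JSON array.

Coefficients: [5, 6, 3, 3, 4]

R: 5·4 = 20 | 6·0+3·0+3·0+4·5 = 20
X: 5·7 = 35 | 6·3+3·2+3·1+4·2 = 35
D: 5·6 = 30 | 6·0+3·6+3·4+4·0 = 30
T: 5·5 = 25 | 6·0+3·6+3·1+4·1 = 25
gcd(5,6,3,3,4) = 1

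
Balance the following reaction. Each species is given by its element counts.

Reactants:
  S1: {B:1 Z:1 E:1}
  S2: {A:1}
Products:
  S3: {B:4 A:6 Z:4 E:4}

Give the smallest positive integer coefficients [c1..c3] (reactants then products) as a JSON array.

Coefficients: [4, 6, 1]

B: 4·1+6·0 = 4 | 1·4 = 4
A: 4·0+6·1 = 6 | 1·6 = 6
Z: 4·1+6·0 = 4 | 1·4 = 4
E: 4·1+6·0 = 4 | 1·4 = 4
gcd(4,6,1) = 1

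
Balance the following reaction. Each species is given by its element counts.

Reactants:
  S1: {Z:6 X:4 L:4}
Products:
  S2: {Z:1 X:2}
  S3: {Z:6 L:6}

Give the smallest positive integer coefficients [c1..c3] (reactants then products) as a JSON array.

Z: 3·6 = 18 | 6·1+2·6 = 18
X: 3·4 = 12 | 6·2+2·0 = 12
L: 3·4 = 12 | 6·0+2·6 = 12
gcd(3,6,2) = 1

Coefficients: [3, 6, 2]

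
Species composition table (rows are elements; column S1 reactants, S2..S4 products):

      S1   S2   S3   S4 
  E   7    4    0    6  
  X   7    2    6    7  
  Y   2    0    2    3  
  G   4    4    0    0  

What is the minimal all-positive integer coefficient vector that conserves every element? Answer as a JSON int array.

Coefficients: [4, 4, 1, 2]

E: 4·7 = 28 | 4·4+1·0+2·6 = 28
X: 4·7 = 28 | 4·2+1·6+2·7 = 28
Y: 4·2 = 8 | 4·0+1·2+2·3 = 8
G: 4·4 = 16 | 4·4+1·0+2·0 = 16
gcd(4,4,1,2) = 1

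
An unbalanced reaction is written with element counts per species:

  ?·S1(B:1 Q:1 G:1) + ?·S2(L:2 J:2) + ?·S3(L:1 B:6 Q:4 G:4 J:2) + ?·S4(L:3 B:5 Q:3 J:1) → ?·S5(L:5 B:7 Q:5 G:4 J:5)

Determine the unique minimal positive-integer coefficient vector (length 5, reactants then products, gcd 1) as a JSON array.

Coefficients: [4, 5, 2, 1, 3]

L: 4·0+5·2+2·1+1·3 = 15 | 3·5 = 15
B: 4·1+5·0+2·6+1·5 = 21 | 3·7 = 21
Q: 4·1+5·0+2·4+1·3 = 15 | 3·5 = 15
G: 4·1+5·0+2·4+1·0 = 12 | 3·4 = 12
J: 4·0+5·2+2·2+1·1 = 15 | 3·5 = 15
gcd(4,5,2,1,3) = 1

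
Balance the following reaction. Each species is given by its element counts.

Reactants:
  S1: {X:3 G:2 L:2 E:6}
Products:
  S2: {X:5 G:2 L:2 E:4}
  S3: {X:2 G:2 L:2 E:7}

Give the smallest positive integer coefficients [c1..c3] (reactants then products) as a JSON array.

X: 3·3 = 9 | 1·5+2·2 = 9
G: 3·2 = 6 | 1·2+2·2 = 6
L: 3·2 = 6 | 1·2+2·2 = 6
E: 3·6 = 18 | 1·4+2·7 = 18
gcd(3,1,2) = 1

Coefficients: [3, 1, 2]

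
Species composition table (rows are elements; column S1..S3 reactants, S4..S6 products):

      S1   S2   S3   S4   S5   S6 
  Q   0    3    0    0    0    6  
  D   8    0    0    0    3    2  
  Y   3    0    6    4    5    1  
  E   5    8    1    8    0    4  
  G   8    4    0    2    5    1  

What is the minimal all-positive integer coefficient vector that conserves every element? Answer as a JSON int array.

Q: 2·0+4·3+6·0 = 12 | 5·0+4·0+2·6 = 12
D: 2·8+4·0+6·0 = 16 | 5·0+4·3+2·2 = 16
Y: 2·3+4·0+6·6 = 42 | 5·4+4·5+2·1 = 42
E: 2·5+4·8+6·1 = 48 | 5·8+4·0+2·4 = 48
G: 2·8+4·4+6·0 = 32 | 5·2+4·5+2·1 = 32
gcd(2,4,6,5,4,2) = 1

Coefficients: [2, 4, 6, 5, 4, 2]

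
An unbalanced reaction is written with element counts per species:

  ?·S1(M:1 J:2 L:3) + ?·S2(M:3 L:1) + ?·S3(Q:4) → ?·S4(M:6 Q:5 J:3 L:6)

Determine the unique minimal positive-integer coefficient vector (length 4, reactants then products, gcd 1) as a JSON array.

M: 6·1+6·3+5·0 = 24 | 4·6 = 24
Q: 6·0+6·0+5·4 = 20 | 4·5 = 20
J: 6·2+6·0+5·0 = 12 | 4·3 = 12
L: 6·3+6·1+5·0 = 24 | 4·6 = 24
gcd(6,6,5,4) = 1

Coefficients: [6, 6, 5, 4]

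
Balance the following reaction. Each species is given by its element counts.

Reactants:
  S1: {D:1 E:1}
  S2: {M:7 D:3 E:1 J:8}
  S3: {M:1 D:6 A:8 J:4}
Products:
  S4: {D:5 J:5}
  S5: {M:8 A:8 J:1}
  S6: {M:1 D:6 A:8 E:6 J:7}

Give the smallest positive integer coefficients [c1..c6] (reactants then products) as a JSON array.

M: 3·0+3·7+4·1 = 25 | 6·0+3·8+1·1 = 25
D: 3·1+3·3+4·6 = 36 | 6·5+3·0+1·6 = 36
A: 3·0+3·0+4·8 = 32 | 6·0+3·8+1·8 = 32
E: 3·1+3·1+4·0 = 6 | 6·0+3·0+1·6 = 6
J: 3·0+3·8+4·4 = 40 | 6·5+3·1+1·7 = 40
gcd(3,3,4,6,3,1) = 1

Coefficients: [3, 3, 4, 6, 3, 1]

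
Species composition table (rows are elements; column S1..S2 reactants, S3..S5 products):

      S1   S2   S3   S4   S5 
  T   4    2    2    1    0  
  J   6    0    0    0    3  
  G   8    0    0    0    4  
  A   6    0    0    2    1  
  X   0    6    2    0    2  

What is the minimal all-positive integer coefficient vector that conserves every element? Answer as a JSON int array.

T: 2·4+3·2 = 14 | 5·2+4·1+4·0 = 14
J: 2·6+3·0 = 12 | 5·0+4·0+4·3 = 12
G: 2·8+3·0 = 16 | 5·0+4·0+4·4 = 16
A: 2·6+3·0 = 12 | 5·0+4·2+4·1 = 12
X: 2·0+3·6 = 18 | 5·2+4·0+4·2 = 18
gcd(2,3,5,4,4) = 1

Coefficients: [2, 3, 5, 4, 4]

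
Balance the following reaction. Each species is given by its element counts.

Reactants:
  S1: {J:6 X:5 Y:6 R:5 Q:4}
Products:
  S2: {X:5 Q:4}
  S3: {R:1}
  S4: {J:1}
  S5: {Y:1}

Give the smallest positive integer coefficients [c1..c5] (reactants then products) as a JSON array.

Coefficients: [1, 1, 5, 6, 6]

J: 1·6 = 6 | 1·0+5·0+6·1+6·0 = 6
X: 1·5 = 5 | 1·5+5·0+6·0+6·0 = 5
Y: 1·6 = 6 | 1·0+5·0+6·0+6·1 = 6
R: 1·5 = 5 | 1·0+5·1+6·0+6·0 = 5
Q: 1·4 = 4 | 1·4+5·0+6·0+6·0 = 4
gcd(1,1,5,6,6) = 1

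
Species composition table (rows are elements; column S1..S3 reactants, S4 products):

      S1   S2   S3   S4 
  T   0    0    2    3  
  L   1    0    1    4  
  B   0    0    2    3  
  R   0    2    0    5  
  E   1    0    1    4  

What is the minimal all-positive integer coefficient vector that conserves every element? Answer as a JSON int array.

Coefficients: [5, 5, 3, 2]

T: 5·0+5·0+3·2 = 6 | 2·3 = 6
L: 5·1+5·0+3·1 = 8 | 2·4 = 8
B: 5·0+5·0+3·2 = 6 | 2·3 = 6
R: 5·0+5·2+3·0 = 10 | 2·5 = 10
E: 5·1+5·0+3·1 = 8 | 2·4 = 8
gcd(5,5,3,2) = 1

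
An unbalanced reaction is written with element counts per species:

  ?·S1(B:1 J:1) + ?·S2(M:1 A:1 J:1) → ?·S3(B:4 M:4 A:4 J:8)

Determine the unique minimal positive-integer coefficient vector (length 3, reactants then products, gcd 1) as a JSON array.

Coefficients: [4, 4, 1]

B: 4·1+4·0 = 4 | 1·4 = 4
M: 4·0+4·1 = 4 | 1·4 = 4
A: 4·0+4·1 = 4 | 1·4 = 4
J: 4·1+4·1 = 8 | 1·8 = 8
gcd(4,4,1) = 1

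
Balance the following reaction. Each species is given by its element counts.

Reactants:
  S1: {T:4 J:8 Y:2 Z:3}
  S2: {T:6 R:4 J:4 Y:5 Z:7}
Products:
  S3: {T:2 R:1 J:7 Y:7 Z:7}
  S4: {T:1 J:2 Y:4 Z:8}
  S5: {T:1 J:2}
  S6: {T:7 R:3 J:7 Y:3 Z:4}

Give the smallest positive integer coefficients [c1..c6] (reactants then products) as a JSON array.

T: 5·4+4·6 = 44 | 1·2+2·1+5·1+5·7 = 44
R: 5·0+4·4 = 16 | 1·1+2·0+5·0+5·3 = 16
J: 5·8+4·4 = 56 | 1·7+2·2+5·2+5·7 = 56
Y: 5·2+4·5 = 30 | 1·7+2·4+5·0+5·3 = 30
Z: 5·3+4·7 = 43 | 1·7+2·8+5·0+5·4 = 43
gcd(5,4,1,2,5,5) = 1

Coefficients: [5, 4, 1, 2, 5, 5]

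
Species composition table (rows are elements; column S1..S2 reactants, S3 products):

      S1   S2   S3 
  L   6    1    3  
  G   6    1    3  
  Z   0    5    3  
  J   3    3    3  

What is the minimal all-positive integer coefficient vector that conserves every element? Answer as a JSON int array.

Coefficients: [2, 3, 5]

L: 2·6+3·1 = 15 | 5·3 = 15
G: 2·6+3·1 = 15 | 5·3 = 15
Z: 2·0+3·5 = 15 | 5·3 = 15
J: 2·3+3·3 = 15 | 5·3 = 15
gcd(2,3,5) = 1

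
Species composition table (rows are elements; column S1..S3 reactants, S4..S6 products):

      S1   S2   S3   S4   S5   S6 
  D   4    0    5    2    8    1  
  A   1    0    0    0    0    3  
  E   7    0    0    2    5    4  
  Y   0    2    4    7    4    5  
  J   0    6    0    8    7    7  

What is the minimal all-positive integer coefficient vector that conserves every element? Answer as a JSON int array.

D: 3·4+6·0+3·5 = 27 | 1·2+3·8+1·1 = 27
A: 3·1+6·0+3·0 = 3 | 1·0+3·0+1·3 = 3
E: 3·7+6·0+3·0 = 21 | 1·2+3·5+1·4 = 21
Y: 3·0+6·2+3·4 = 24 | 1·7+3·4+1·5 = 24
J: 3·0+6·6+3·0 = 36 | 1·8+3·7+1·7 = 36
gcd(3,6,3,1,3,1) = 1

Coefficients: [3, 6, 3, 1, 3, 1]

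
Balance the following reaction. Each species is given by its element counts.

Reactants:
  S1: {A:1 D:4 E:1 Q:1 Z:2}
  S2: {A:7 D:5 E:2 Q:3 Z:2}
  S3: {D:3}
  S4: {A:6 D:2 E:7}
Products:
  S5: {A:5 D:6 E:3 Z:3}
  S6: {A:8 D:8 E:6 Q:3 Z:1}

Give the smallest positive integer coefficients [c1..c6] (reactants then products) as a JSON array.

A: 3·1+4·7+6·0+4·6 = 55 | 3·5+5·8 = 55
D: 3·4+4·5+6·3+4·2 = 58 | 3·6+5·8 = 58
E: 3·1+4·2+6·0+4·7 = 39 | 3·3+5·6 = 39
Q: 3·1+4·3+6·0+4·0 = 15 | 3·0+5·3 = 15
Z: 3·2+4·2+6·0+4·0 = 14 | 3·3+5·1 = 14
gcd(3,4,6,4,3,5) = 1

Coefficients: [3, 4, 6, 4, 3, 5]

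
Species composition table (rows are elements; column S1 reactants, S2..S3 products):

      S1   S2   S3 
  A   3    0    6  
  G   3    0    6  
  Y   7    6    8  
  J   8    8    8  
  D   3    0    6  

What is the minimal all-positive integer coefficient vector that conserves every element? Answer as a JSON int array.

Coefficients: [2, 1, 1]

A: 2·3 = 6 | 1·0+1·6 = 6
G: 2·3 = 6 | 1·0+1·6 = 6
Y: 2·7 = 14 | 1·6+1·8 = 14
J: 2·8 = 16 | 1·8+1·8 = 16
D: 2·3 = 6 | 1·0+1·6 = 6
gcd(2,1,1) = 1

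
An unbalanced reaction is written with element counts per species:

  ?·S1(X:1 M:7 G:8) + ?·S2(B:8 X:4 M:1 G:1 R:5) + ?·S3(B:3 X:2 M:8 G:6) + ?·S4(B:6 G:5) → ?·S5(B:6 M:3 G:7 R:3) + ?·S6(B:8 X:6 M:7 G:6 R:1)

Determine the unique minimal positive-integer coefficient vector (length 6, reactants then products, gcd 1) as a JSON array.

Coefficients: [2, 3, 2, 3, 4, 3]

B: 2·0+3·8+2·3+3·6 = 48 | 4·6+3·8 = 48
X: 2·1+3·4+2·2+3·0 = 18 | 4·0+3·6 = 18
M: 2·7+3·1+2·8+3·0 = 33 | 4·3+3·7 = 33
G: 2·8+3·1+2·6+3·5 = 46 | 4·7+3·6 = 46
R: 2·0+3·5+2·0+3·0 = 15 | 4·3+3·1 = 15
gcd(2,3,2,3,4,3) = 1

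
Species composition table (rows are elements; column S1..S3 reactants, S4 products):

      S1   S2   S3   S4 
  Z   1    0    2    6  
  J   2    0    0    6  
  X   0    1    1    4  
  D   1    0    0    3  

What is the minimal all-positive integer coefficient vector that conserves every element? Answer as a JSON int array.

Coefficients: [6, 5, 3, 2]

Z: 6·1+5·0+3·2 = 12 | 2·6 = 12
J: 6·2+5·0+3·0 = 12 | 2·6 = 12
X: 6·0+5·1+3·1 = 8 | 2·4 = 8
D: 6·1+5·0+3·0 = 6 | 2·3 = 6
gcd(6,5,3,2) = 1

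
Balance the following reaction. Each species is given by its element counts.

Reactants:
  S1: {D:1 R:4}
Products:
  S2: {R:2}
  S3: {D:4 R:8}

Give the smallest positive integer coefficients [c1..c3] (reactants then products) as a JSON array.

Coefficients: [4, 4, 1]

D: 4·1 = 4 | 4·0+1·4 = 4
R: 4·4 = 16 | 4·2+1·8 = 16
gcd(4,4,1) = 1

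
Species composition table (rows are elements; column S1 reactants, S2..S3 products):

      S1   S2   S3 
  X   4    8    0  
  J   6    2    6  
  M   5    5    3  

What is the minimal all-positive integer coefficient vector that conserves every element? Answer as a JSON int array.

Coefficients: [6, 3, 5]

X: 6·4 = 24 | 3·8+5·0 = 24
J: 6·6 = 36 | 3·2+5·6 = 36
M: 6·5 = 30 | 3·5+5·3 = 30
gcd(6,3,5) = 1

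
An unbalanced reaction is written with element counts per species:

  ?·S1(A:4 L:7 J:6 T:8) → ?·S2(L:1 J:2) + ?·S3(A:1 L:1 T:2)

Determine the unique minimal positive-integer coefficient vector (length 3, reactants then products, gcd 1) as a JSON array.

A: 1·4 = 4 | 3·0+4·1 = 4
L: 1·7 = 7 | 3·1+4·1 = 7
J: 1·6 = 6 | 3·2+4·0 = 6
T: 1·8 = 8 | 3·0+4·2 = 8
gcd(1,3,4) = 1

Coefficients: [1, 3, 4]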